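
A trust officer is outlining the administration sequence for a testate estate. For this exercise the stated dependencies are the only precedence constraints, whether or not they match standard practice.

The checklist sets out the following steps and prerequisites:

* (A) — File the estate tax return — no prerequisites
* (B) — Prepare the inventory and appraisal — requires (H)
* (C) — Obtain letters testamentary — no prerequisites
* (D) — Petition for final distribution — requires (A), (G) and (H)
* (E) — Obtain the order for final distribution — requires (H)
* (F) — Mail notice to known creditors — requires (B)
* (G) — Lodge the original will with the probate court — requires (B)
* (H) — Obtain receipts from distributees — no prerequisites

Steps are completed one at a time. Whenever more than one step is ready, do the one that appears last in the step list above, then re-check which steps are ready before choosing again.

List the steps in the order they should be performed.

(H), (E), (C), (B), (G), (F), (A), (D)

(H), (C) and (A) have no prerequisites; (H) is listed later, so (H) is first.
Ready: (E), (C), (B) and (A). (E) is listed later → (E).
(C), (B) and (A) are all available; (C) is listed later → (C).
Now (B) and (A) have their prerequisites met. (B) is listed later, so (B) next.
Now (G), (F) and (A) have their prerequisites met. (G) is listed later, so (G) next.
(F) and (A) are both available; (F) is listed later → (F).
Next only (A) has its prerequisites met → (A).
(D) needed (H), (G) and (A), now all done → (D).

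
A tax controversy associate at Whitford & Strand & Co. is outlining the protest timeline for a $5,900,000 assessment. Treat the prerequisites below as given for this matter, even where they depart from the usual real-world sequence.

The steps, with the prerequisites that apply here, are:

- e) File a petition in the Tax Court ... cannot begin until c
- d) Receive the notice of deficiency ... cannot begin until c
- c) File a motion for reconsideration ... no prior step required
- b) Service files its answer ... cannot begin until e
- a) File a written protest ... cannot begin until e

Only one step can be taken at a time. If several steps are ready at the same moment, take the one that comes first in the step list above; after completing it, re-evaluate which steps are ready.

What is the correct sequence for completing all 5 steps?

c → e → d → b → a

c is the only step with nothing outstanding, so it goes first.
Ready: e and d. e is listed earlier → e.
b and a now also ready, so the ready set is {d, b, a}; d is listed earlier → d.
Now b and a have their prerequisites met. b is listed earlier, so b next.
That leaves a as the only ready step → a.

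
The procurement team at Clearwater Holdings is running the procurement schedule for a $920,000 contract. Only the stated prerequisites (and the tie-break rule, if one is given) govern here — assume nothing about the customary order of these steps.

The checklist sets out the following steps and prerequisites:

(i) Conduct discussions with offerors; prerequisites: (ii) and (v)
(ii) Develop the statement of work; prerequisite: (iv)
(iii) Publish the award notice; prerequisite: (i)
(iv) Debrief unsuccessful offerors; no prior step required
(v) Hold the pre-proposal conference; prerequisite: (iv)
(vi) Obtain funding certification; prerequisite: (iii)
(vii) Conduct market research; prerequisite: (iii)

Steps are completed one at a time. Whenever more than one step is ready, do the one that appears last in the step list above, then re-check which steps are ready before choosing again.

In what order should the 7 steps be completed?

Only (iv) has no prerequisites, so it is first.
Now (v) and (ii) have their prerequisites met. (v) is listed later, so (v) next.
That leaves (ii) as the only ready step → (ii).
(i) is the only step now ready → (i).
(iii) needed (i), now all done → (iii).
Now (vii) and (vi) have their prerequisites met. (vii) is listed later, so (vii) next.
(vi) needed (iii), now all done → (vi).

(iv), (v), (ii), (i), (iii), (vii), (vi)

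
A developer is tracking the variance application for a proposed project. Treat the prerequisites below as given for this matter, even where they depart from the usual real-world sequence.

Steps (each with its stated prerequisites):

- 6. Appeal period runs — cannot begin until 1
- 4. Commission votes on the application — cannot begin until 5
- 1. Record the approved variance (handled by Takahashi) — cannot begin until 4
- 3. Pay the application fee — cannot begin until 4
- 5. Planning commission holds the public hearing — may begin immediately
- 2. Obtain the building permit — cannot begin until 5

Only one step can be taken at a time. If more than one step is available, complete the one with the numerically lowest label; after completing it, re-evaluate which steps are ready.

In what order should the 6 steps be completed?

5 → 2 → 4 → 1 → 3 → 6

5 has no prerequisites → 5 first.
Now 2 and 4 have their prerequisites met. 2 has the earlier label, so 2 next.
4 needed 5, now all done → 4.
1 and 3 are both available; 1 has the earlier label → 1.
6 now also ready, so the ready set is {3, 6}; 3 has the earlier label → 3.
That leaves 6 as the only ready step → 6.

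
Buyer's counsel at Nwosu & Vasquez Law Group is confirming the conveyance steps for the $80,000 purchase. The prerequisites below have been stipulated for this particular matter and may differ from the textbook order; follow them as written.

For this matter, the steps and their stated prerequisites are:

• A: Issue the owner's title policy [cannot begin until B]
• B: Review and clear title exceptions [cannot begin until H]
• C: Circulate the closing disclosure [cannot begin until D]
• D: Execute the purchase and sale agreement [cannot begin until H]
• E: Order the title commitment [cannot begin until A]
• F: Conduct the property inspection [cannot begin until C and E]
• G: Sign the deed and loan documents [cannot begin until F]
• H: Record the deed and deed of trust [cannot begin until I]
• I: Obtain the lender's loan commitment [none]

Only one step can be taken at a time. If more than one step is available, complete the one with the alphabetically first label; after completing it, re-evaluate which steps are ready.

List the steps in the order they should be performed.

I H B A D C E F G

I has no prerequisites → I first.
H needed I, now all done → H.
Ready: B and D. B has the earlier label → B.
Ready: A and D. A has the earlier label → A.
E now also ready, so the ready set is {D, E}; D has the earlier label → D.
C and E are both available; C has the earlier label → C.
E is the only step now ready → E.
That leaves F as the only ready step → F.
G needed F, now all done → G.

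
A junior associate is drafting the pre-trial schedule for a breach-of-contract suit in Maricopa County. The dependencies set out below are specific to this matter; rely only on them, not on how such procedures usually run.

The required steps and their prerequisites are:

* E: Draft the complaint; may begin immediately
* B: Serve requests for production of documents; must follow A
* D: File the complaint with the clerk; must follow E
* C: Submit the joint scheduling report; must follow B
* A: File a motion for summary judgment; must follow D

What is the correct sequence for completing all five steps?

E → D → A → B → C

E is the only step with nothing outstanding, so it goes first.
Next only D has its prerequisites met → D.
A is the only step now ready → A.
Next only B has its prerequisites met → B.
C needed B, now all done → C.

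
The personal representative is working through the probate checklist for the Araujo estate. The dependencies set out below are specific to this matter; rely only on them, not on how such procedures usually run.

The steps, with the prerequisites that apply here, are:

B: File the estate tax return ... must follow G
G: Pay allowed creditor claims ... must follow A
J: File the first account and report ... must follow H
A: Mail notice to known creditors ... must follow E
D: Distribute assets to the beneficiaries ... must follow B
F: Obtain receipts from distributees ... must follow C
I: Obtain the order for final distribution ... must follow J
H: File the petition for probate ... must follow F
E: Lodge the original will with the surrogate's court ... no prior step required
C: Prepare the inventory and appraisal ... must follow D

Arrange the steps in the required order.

E has no prerequisites → E first.
That leaves A as the only ready step → A.
Next only G has its prerequisites met → G.
Next only B has its prerequisites met → B.
Next only D has its prerequisites met → D.
C needed D, now all done → C.
F needed C, now all done → F.
H is the only step now ready → H.
J needed H, now all done → J.
I needed J, now all done → I.

E, A, G, B, D, C, F, H, J, I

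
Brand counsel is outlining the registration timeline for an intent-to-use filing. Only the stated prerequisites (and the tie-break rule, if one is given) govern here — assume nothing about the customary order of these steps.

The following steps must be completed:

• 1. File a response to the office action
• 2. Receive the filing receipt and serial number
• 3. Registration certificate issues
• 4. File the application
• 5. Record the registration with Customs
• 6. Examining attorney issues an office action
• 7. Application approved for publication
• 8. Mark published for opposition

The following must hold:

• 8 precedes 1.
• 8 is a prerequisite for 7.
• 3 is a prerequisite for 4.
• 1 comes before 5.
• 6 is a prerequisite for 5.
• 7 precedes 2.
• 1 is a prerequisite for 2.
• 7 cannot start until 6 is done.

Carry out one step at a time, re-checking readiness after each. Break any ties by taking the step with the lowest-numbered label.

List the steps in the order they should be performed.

3, 4, 6, 8, 1, 5, 7, 2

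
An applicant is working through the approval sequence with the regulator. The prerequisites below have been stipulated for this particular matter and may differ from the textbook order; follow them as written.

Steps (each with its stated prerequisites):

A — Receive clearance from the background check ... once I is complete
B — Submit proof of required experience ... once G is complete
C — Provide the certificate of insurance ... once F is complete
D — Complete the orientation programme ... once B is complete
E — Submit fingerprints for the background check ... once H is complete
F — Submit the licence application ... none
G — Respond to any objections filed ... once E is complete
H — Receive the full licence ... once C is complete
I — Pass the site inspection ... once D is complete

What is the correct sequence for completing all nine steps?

F C H E G B D I A

F is the only step with nothing outstanding, so it goes first.
That leaves C as the only ready step → C.
H needed C, now all done → H.
E is the only step now ready → E.
G is the only step now ready → G.
That leaves B as the only ready step → B.
D needed B, now all done → D.
I is the only step now ready → I.
Next only A has its prerequisites met → A.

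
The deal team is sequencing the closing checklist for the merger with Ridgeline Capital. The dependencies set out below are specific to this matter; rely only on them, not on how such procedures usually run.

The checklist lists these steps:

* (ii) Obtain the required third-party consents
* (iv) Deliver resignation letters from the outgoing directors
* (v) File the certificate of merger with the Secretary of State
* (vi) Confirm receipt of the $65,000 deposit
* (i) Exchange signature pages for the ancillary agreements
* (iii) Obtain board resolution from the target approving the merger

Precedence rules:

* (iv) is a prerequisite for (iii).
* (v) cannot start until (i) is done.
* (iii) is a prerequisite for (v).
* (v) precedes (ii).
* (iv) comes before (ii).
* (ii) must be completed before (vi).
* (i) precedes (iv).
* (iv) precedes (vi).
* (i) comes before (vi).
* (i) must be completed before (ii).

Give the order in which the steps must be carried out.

Only (i) has no prerequisites, so it is first.
Next only (iv) has its prerequisites met → (iv).
(iii) is the only step now ready → (iii).
(v) is the only step now ready → (v).
(ii) needed (iv), (v) and (i), now all done → (ii).
(vi) is the only step now ready → (vi).

(i) → (iv) → (iii) → (v) → (ii) → (vi)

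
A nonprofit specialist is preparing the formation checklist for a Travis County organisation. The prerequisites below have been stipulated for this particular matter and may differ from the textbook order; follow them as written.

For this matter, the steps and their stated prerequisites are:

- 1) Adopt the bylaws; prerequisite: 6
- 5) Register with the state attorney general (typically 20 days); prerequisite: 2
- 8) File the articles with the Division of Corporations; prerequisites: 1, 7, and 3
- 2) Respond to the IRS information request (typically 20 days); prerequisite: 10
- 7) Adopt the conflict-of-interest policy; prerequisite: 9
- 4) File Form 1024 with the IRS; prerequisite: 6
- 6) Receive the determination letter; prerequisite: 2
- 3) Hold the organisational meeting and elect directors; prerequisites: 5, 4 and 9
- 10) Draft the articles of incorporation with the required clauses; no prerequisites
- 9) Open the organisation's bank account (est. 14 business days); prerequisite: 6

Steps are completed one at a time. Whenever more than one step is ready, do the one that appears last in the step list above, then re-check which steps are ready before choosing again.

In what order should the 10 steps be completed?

10 → 2 → 6 → 9 → 4 → 7 → 5 → 3 → 1 → 8

Only 10 has no prerequisites, so it is first.
Next only 2 has its prerequisites met → 2.
Ready: 6 and 5. 6 is listed later → 6.
9, 4 and 1 now also ready, so the ready set is {9, 4, 5, 1}; 9 is listed later → 9.
Now 4, 7, 5 and 1 have their prerequisites met. 4 is listed later, so 4 next.
Now 7, 5 and 1 have their prerequisites met. 7 is listed later, so 7 next.
5 and 1 are both available; 5 is listed later → 5.
3 now also ready, so the ready set is {3, 1}; 3 is listed later → 3.
Next only 1 has its prerequisites met → 1.
That leaves 8 as the only ready step → 8.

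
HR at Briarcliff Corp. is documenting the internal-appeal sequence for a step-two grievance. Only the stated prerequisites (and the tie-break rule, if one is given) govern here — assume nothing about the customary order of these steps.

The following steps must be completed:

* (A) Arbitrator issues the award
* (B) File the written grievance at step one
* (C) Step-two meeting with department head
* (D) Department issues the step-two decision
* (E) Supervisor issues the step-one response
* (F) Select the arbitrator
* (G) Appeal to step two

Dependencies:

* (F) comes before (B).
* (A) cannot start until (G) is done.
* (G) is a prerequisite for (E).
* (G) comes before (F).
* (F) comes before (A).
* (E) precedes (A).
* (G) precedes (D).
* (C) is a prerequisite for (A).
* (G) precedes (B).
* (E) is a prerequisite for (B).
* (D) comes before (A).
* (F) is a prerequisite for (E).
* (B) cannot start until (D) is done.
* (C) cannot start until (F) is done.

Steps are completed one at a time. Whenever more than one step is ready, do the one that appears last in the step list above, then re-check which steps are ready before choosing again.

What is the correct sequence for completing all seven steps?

(G), (F), (E), (D), (C), (B), (A)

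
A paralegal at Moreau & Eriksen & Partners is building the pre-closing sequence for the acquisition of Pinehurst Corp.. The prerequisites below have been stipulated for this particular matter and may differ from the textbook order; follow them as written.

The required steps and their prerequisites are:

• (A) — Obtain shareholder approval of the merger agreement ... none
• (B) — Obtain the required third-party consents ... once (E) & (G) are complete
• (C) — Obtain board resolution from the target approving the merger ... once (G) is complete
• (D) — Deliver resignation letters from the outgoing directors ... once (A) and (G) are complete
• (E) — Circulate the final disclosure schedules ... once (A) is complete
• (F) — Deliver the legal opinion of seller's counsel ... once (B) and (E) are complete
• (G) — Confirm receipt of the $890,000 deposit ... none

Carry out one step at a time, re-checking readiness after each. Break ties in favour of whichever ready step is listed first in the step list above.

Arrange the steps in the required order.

(A) (E) (G) (B) (C) (D) (F)

Nothing is required for (A) and (G). (A) is listed earlier → (A) first.
(E) now also ready, so the ready set is {(E), (G)}; (E) is listed earlier → (E).
Next only (G) has its prerequisites met → (G).
(B), (C) and (D) are all available; (B) is listed earlier → (B).
(F) now also ready, so the ready set is {(C), (D), (F)}; (C) is listed earlier → (C).
Ready: (D) and (F). (D) is listed earlier → (D).
(F) needed (B) and (E), now all done → (F).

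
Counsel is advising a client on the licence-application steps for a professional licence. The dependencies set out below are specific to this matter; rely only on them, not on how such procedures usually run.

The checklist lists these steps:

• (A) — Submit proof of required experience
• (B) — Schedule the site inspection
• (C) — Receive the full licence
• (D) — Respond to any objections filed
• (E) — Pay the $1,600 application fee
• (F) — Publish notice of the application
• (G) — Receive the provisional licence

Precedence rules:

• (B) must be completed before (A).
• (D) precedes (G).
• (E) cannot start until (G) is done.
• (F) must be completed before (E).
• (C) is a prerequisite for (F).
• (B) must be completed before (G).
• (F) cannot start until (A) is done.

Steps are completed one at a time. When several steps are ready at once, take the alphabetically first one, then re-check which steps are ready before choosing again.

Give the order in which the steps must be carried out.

Nothing is required for (B), (C) and (D). (B) has the earlier label → (B) first.
(A), (C) and (D) are all available; (A) has the earlier label → (A).
(C) and (D) are both available; (C) has the earlier label → (C).
(F) now also ready, so the ready set is {(D), (F)}; (D) has the earlier label → (D).
Now (F) and (G) have their prerequisites met. (F) has the earlier label, so (F) next.
(G) needed (B) and (D), now all done → (G).
(E) needed (F) and (G), now all done → (E).

(B) (A) (C) (D) (F) (G) (E)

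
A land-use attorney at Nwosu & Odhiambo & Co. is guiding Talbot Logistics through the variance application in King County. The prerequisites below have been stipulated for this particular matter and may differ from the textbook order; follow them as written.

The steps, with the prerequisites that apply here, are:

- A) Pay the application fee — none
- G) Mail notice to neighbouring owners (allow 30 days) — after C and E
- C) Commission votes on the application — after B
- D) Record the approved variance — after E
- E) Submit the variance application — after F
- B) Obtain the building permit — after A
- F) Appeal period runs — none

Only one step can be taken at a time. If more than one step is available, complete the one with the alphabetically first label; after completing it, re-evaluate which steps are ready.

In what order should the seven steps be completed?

A, B, C, F, E, D, G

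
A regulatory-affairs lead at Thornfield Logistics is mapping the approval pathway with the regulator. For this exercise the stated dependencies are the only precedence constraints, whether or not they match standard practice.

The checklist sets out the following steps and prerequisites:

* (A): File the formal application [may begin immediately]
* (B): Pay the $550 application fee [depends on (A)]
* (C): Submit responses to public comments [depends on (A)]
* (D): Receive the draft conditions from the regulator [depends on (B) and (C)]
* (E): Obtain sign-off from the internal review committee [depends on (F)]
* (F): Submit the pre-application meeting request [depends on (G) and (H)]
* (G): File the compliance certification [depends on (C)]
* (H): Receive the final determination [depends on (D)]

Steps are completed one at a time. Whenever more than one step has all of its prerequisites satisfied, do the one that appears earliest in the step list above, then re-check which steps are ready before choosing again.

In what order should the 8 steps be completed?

(A) is the only step with nothing outstanding, so it goes first.
Now (B) and (C) have their prerequisites met. (B) is listed earlier, so (B) next.
(C) is the only step now ready → (C).
Now (D) and (G) have their prerequisites met. (D) is listed earlier, so (D) next.
Now (G) and (H) have their prerequisites met. (G) is listed earlier, so (G) next.
That leaves (H) as the only ready step → (H).
(F) needed (G) and (H), now all done → (F).
(E) needed (F), now all done → (E).

(A), (B), (C), (D), (G), (H), (F), (E)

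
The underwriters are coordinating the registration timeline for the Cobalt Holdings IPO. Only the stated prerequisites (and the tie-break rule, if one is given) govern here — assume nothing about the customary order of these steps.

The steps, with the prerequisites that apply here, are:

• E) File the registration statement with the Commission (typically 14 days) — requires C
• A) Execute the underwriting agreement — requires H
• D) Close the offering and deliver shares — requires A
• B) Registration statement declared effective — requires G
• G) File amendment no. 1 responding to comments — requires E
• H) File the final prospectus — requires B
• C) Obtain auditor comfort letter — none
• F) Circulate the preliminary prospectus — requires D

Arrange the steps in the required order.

C E G B H A D F

C has no prerequisites → C first.
E is the only step now ready → E.
G needed E, now all done → G.
That leaves B as the only ready step → B.
Next only H has its prerequisites met → H.
That leaves A as the only ready step → A.
That leaves D as the only ready step → D.
F needed D, now all done → F.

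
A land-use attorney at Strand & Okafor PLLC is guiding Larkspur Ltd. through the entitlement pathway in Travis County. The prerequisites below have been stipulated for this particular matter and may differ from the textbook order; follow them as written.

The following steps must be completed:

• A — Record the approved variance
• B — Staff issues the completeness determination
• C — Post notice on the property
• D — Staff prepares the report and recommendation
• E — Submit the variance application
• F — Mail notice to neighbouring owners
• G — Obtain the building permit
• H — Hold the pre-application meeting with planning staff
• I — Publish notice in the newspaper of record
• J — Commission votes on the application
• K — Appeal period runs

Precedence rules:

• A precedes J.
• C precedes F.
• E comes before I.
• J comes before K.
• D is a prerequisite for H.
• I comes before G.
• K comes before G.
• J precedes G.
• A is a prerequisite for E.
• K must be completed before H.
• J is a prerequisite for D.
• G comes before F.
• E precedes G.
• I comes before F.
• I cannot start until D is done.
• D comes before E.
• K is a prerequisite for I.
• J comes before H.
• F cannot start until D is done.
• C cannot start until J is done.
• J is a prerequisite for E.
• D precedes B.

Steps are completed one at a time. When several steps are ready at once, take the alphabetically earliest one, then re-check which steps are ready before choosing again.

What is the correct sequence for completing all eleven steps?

A is the only step with nothing outstanding, so it goes first.
J needed A, now all done → J.
C, D and K are all available; C has the earlier label → C.
D and K are both available; D has the earlier label → D.
B and E now also ready, so the ready set is {B, E, K}; B has the earlier label → B.
E and K are both available; E has the earlier label → E.
Next only K has its prerequisites met → K.
Now H and I have their prerequisites met. H has the earlier label, so H next.
Next only I has its prerequisites met → I.
That leaves G as the only ready step → G.
Next only F has its prerequisites met → F.

A J C D B E K H I G F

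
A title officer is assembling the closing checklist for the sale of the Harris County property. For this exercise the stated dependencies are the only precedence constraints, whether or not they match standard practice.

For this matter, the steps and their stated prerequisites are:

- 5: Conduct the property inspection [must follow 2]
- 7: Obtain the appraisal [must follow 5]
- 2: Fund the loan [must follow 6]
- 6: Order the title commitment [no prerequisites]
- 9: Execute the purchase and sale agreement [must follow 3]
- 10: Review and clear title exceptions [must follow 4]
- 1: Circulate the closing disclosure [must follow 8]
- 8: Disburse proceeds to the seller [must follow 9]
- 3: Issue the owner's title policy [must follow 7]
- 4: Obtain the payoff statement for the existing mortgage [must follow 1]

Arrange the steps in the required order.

6, 2, 5, 7, 3, 9, 8, 1, 4, 10

Only 6 has no prerequisites, so it is first.
2 is the only step now ready → 2.
5 is the only step now ready → 5.
7 needed 5, now all done → 7.
3 is the only step now ready → 3.
9 needed 3, now all done → 9.
8 is the only step now ready → 8.
1 needed 8, now all done → 1.
4 is the only step now ready → 4.
That leaves 10 as the only ready step → 10.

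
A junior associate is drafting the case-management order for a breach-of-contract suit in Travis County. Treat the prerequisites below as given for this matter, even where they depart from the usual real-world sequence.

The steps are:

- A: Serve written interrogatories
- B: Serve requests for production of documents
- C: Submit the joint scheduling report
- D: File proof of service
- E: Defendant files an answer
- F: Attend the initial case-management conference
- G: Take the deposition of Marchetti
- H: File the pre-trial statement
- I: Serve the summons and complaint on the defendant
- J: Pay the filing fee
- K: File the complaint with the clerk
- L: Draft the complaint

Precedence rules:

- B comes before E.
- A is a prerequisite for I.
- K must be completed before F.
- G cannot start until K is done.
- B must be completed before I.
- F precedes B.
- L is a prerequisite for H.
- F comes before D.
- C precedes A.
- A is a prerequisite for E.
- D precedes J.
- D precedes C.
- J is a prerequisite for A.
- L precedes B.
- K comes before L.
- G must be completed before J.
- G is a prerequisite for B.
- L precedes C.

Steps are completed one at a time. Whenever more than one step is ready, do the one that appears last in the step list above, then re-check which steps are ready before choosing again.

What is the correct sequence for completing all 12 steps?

K, L, H, G, F, D, J, C, B, A, I, E

K has no prerequisites → K first.
Ready: L, G and F. L is listed later → L.
Ready: H, G and F. H is listed later → H.
Ready: G and F. G is listed later → G.
Next only F has its prerequisites met → F.
Now D and B have their prerequisites met. D is listed later, so D next.
J, C and B are all available; J is listed later → J.
C and B are both available; C is listed later → C.
Now B and A have their prerequisites met. B is listed later, so B next.
A needed J and C, now all done → A.
I and E are both available; I is listed later → I.
E is the only step now ready → E.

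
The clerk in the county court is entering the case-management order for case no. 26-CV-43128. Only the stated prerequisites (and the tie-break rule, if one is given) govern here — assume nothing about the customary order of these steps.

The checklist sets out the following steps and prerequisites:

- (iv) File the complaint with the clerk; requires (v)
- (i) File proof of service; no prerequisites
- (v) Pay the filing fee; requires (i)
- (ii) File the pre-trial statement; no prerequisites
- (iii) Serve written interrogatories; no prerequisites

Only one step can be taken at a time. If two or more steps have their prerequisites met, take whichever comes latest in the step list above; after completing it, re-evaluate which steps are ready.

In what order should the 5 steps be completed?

(iii), (ii) and (i) have no prerequisites; (iii) is listed later, so (iii) is first.
Ready: (ii) and (i). (ii) is listed later → (ii).
That leaves (i) as the only ready step → (i).
(v) needed (i), now all done → (v).
(iv) is the only step now ready → (iv).

(iii), (ii), (i), (v), (iv)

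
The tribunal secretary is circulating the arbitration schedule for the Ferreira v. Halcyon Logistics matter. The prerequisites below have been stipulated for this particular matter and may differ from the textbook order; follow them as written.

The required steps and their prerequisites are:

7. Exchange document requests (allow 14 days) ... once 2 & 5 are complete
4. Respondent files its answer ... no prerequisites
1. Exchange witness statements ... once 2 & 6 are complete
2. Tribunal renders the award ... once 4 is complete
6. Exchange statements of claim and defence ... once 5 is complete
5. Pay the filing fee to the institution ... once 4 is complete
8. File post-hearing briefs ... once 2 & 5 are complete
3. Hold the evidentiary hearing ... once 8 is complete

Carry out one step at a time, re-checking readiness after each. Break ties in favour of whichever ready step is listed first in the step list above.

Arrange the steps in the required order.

4 has no prerequisites → 4 first.
Ready: 2 and 5. 2 is listed earlier → 2.
Next only 5 has its prerequisites met → 5.
Ready: 7, 6 and 8. 7 is listed earlier → 7.
Now 6 and 8 have their prerequisites met. 6 is listed earlier, so 6 next.
1 now also ready, so the ready set is {1, 8}; 1 is listed earlier → 1.
8 needed 2 and 5, now all done → 8.
That leaves 3 as the only ready step → 3.

4, 2, 5, 7, 6, 1, 8, 3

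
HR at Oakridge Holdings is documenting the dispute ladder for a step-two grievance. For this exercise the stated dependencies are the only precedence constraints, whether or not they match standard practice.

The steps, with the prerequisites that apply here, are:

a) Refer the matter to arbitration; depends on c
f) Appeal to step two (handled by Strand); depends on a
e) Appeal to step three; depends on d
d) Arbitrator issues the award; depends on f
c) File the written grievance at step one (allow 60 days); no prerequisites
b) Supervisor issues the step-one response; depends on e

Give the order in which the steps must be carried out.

c → a → f → d → e → b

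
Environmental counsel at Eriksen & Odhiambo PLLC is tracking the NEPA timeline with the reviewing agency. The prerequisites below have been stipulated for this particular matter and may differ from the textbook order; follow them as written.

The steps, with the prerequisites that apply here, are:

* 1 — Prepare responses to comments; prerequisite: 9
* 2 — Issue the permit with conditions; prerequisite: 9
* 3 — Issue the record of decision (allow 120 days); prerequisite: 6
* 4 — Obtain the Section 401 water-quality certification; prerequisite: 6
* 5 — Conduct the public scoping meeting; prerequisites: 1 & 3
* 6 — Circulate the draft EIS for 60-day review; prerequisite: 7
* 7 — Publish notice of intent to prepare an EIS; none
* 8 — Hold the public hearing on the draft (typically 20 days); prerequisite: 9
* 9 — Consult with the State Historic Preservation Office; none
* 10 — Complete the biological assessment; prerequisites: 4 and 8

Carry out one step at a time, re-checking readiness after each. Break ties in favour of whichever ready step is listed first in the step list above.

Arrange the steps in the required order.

7 and 9 have no prerequisites; 7 is listed earlier, so 7 is first.
6 now also ready, so the ready set is {6, 9}; 6 is listed earlier → 6.
Now 3, 4 and 9 have their prerequisites met. 3 is listed earlier, so 3 next.
Ready: 4 and 9. 4 is listed earlier → 4.
That leaves 9 as the only ready step → 9.
1, 2 and 8 are all available; 1 is listed earlier → 1.
5 now also ready, so the ready set is {2, 5, 8}; 2 is listed earlier → 2.
Ready: 5 and 8. 5 is listed earlier → 5.
8 needed 9, now all done → 8.
Next only 10 has its prerequisites met → 10.

7, 6, 3, 4, 9, 1, 2, 5, 8, 10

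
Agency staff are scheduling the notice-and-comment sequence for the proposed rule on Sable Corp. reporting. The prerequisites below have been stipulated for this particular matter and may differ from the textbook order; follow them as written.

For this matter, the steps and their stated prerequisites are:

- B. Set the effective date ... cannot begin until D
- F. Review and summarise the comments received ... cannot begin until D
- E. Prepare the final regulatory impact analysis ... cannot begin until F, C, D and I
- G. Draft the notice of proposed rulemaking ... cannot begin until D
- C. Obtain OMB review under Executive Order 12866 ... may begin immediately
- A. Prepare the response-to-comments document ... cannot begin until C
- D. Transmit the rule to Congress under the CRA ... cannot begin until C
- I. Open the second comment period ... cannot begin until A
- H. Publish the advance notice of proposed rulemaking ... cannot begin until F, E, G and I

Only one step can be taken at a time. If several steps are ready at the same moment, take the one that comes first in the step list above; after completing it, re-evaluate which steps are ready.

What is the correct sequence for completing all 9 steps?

C is the only step with nothing outstanding, so it goes first.
Now A and D have their prerequisites met. A is listed earlier, so A next.
Ready: D and I. D is listed earlier → D.
B, F and G now also ready, so the ready set is {B, F, G, I}; B is listed earlier → B.
Ready: F, G and I. F is listed earlier → F.
Ready: G and I. G is listed earlier → G.
I needed A, now all done → I.
E needed F, C, D and I, now all done → E.
H is the only step now ready → H.

C A D B F G I E H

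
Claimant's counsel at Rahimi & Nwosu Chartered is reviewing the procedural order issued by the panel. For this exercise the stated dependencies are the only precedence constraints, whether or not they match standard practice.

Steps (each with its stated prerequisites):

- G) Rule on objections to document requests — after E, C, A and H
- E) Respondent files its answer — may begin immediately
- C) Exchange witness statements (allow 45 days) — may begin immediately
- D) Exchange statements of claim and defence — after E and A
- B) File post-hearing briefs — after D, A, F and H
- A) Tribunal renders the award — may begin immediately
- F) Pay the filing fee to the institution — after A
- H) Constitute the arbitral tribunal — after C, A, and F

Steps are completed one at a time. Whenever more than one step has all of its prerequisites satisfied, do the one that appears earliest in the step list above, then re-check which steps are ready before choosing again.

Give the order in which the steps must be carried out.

E, C, A, D, F, H, G, B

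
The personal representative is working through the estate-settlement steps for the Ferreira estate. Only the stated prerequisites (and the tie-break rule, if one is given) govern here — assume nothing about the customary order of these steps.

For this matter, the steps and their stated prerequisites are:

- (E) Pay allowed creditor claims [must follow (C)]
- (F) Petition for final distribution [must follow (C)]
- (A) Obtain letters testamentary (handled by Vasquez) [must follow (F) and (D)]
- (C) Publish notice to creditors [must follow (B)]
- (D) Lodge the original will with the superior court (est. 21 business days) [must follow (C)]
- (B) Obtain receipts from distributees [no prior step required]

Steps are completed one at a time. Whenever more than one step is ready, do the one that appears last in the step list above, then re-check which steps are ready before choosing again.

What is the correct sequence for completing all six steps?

(B), (C), (D), (F), (A), (E)

Only (B) has no prerequisites, so it is first.
(C) needed (B), now all done → (C).
Ready: (D), (F) and (E). (D) is listed later → (D).
Ready: (F) and (E). (F) is listed later → (F).
(A) now also ready, so the ready set is {(A), (E)}; (A) is listed later → (A).
(E) is the only step now ready → (E).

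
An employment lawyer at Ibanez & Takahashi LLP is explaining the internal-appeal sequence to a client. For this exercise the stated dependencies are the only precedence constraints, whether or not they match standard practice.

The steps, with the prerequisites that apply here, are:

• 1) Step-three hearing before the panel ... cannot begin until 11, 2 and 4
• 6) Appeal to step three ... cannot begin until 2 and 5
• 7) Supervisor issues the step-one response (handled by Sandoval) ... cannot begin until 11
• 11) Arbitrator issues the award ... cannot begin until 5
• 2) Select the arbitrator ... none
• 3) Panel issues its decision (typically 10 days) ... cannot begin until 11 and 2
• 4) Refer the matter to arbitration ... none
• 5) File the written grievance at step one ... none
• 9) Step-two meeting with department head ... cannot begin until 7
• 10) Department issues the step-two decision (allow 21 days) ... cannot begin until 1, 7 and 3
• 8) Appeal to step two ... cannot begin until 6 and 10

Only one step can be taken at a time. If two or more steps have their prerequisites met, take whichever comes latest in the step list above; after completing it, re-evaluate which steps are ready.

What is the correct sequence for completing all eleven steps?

5, 4, 2, 11, 3, 7, 9, 6, 1, 10, 8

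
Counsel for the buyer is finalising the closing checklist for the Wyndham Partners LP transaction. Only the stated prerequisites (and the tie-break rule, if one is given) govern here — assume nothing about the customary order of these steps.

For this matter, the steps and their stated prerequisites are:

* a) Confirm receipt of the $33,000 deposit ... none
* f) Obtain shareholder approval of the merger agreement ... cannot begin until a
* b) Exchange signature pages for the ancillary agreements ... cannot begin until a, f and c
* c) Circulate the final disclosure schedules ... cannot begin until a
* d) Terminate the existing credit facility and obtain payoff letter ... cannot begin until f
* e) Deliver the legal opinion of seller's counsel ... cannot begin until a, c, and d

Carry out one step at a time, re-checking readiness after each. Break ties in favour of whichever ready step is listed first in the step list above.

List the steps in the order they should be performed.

a f c b d e

a is the only step with nothing outstanding, so it goes first.
Now f and c have their prerequisites met. f is listed earlier, so f next.
d now also ready, so the ready set is {c, d}; c is listed earlier → c.
b now also ready, so the ready set is {b, d}; b is listed earlier → b.
Next only d has its prerequisites met → d.
e is the only step now ready → e.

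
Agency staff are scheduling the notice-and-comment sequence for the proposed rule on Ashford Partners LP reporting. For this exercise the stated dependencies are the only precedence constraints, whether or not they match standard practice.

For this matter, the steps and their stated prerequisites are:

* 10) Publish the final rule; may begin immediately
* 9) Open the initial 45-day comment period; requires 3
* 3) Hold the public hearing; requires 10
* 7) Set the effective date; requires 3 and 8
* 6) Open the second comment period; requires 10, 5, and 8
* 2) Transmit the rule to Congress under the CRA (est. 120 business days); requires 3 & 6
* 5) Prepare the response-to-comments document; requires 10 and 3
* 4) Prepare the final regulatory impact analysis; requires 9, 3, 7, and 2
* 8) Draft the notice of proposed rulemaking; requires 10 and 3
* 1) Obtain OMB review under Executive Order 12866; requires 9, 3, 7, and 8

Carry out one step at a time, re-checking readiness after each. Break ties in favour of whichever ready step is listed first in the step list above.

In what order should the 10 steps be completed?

10, 3, 9, 5, 8, 7, 6, 2, 4, 1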